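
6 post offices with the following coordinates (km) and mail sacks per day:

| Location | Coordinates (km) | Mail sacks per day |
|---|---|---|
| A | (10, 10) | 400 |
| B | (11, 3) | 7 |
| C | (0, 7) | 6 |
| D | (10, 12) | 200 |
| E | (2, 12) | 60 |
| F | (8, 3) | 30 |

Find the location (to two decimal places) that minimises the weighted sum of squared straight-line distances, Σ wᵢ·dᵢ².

(9.16, 10.35)

The minimiser of Σwᵢ‖p−pᵢ‖² is the weighted centroid p* = (Σwᵢpᵢ)/(Σwᵢ).
Σwᵢ = 703.
Σwᵢxᵢ = 400·10 + 7·11 + 6·0 + 200·10 + 60·2 + 30·8 = 6437.
Σwᵢyᵢ = 400·10 + 7·3 + 6·7 + 200·12 + 60·12 + 30·3 = 7273.
x* = 6437/703 = 9.16, y* = 7273/703 = 10.35.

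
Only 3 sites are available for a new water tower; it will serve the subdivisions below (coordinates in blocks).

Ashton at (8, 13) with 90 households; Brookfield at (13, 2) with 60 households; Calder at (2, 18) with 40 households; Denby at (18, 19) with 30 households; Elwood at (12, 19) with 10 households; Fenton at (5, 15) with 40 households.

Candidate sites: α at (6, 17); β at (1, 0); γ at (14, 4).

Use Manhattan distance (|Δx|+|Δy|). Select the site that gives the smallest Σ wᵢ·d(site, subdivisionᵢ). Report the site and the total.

α, total 2680 blocks

Total weighted distance at each candidate:
  α (6, 17): total = 2680
  β (1, 0): total = 5540
  γ (14, 4): total = 4110
Minimum is at α with total 2680 blocks.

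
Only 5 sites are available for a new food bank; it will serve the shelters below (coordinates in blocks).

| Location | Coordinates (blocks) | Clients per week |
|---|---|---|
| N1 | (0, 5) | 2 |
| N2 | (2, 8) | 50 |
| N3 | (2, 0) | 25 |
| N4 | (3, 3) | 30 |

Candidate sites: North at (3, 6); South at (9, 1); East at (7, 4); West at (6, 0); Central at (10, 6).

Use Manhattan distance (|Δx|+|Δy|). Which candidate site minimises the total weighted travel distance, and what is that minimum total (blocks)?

North, total 423 blocks

Total weighted distance at each candidate:
  North (3, 6): total = 423
  South (9, 1): total = 1166
  East (7, 4): total = 841
  West (6, 0): total = 902
  Central (10, 6): total = 1172
Minimum is at North with total 423 blocks.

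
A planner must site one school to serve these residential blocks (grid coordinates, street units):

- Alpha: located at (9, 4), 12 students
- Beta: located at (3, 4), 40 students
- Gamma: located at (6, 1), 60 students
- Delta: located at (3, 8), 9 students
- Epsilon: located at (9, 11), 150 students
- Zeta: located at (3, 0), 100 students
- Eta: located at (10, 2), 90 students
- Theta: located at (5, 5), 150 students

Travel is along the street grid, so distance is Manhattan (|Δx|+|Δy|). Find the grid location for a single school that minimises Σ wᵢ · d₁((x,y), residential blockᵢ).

Manhattan distance separates: Σwᵢ(|x−xᵢ|+|y−yᵢ|) = Σwᵢ|x−xᵢ| + Σwᵢ|y−yᵢ|, so x and y are optimised independently as 1-D weighted medians.
Total weight W = 611; half = 305.5.
x-coordinate, sorted with cumulative weight:
  x=3 (Beta, w=40) cum 40
  x=3 (Delta, w=9) cum 49
  x=3 (Zeta, w=100) cum 149
  x=5 (Theta, w=150) cum 299
  x=6 (Gamma, w=60) cum 359  ← median
  x=9 (Alpha, w=12) cum 371
  x=9 (Epsilon, w=150) cum 521
  x=10 (Eta, w=90) cum 611
⇒ x* = 6
y-coordinate, sorted with cumulative weight:
  y=0 (Zeta, w=100) cum 100
  y=1 (Gamma, w=60) cum 160
  y=2 (Eta, w=90) cum 250
  y=4 (Alpha, w=12) cum 262
  y=4 (Beta, w=40) cum 302
  y=5 (Theta, w=150) cum 452  ← median
  y=8 (Delta, w=9) cum 461
  y=11 (Epsilon, w=150) cum 611
⇒ y* = 5

(6, 5)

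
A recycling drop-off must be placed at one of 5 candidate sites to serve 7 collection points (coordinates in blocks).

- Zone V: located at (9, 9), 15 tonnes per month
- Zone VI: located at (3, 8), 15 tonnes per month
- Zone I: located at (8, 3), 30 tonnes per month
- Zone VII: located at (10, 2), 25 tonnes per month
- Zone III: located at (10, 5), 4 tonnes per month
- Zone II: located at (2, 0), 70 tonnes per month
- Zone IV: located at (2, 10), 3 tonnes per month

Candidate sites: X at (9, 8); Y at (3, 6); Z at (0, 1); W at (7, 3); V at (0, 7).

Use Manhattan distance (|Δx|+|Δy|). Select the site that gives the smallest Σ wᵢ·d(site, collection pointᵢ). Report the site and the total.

Total weighted distance at each candidate:
  X (9, 8): total = 1553
  Y (3, 6): total = 1217
  Z (0, 1): total = 1279
  W (7, 3): total = 1001
  V (0, 7): total = 1653
Minimum is at W with total 1001 blocks.

W, total 1001 blocks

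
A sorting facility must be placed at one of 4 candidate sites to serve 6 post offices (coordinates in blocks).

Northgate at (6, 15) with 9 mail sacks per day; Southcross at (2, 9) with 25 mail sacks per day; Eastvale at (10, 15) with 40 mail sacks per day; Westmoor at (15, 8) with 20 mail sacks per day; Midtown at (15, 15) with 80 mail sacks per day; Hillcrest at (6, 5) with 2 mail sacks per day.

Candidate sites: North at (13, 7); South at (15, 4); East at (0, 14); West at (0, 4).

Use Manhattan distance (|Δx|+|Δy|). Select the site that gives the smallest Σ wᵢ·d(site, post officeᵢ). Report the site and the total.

North, total 1778 blocks

Total weighted distance at each candidate:
  North (13, 7): total = 1778
  South (15, 4): total = 2250
  East (0, 14): total = 2408
  West (0, 4): total = 3642
Minimum is at North with total 1778 blocks.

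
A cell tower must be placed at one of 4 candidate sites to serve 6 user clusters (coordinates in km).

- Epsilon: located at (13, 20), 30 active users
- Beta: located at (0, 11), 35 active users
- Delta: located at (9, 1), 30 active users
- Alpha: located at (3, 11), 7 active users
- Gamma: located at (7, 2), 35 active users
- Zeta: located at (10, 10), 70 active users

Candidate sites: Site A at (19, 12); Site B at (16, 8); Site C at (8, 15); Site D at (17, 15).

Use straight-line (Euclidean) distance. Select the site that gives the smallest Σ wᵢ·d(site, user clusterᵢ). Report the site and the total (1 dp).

Site C, total 1824.4 km

Total weighted distance at each candidate:
  Site A (19, 12): total = 2716.2
  Site B (16, 8): total = 2152.5
  Site C (8, 15): total = 1824.4
  Site D (17, 15): total = 2565.2
Minimum is at Site C with total 1824.4 km.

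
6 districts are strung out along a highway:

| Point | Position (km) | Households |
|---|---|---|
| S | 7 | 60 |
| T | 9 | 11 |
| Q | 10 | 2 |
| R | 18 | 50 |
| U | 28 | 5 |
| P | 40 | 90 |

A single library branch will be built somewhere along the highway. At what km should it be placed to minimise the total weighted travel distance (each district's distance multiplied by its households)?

For a sum of weighted absolute distances on a line, the optimum is the weighted median (not the mean). Total weight W = 218; half-weight = 109.
Sort by position and accumulate weight:
  km 7 (S, w=60) → cum 60
  km 9 (T, w=11) → cum 71
  km 10 (Q, w=2) → cum 73
  km 18 (R, w=50) → cum 123  ≥ 109 → median here
  km 28 (U, w=5) → cum 128
  km 40 (P, w=90) → cum 218
Optimal location: km 18.

x = 18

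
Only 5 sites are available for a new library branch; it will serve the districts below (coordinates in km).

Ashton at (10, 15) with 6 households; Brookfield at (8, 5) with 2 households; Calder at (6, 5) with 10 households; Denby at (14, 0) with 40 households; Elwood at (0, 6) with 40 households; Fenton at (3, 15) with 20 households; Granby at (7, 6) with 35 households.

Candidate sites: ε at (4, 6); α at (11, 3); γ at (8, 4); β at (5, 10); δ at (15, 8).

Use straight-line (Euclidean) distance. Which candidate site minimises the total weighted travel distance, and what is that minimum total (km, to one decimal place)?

ε, total 1008.1 km

Total weighted distance at each candidate:
  ε (4, 6): total = 1008.1
  α (11, 3): total = 1222.5
  γ (8, 4): total = 1029.7
  β (5, 10): total = 1163.6
  δ (15, 8): total = 1656.0
Minimum is at ε with total 1008.1 km.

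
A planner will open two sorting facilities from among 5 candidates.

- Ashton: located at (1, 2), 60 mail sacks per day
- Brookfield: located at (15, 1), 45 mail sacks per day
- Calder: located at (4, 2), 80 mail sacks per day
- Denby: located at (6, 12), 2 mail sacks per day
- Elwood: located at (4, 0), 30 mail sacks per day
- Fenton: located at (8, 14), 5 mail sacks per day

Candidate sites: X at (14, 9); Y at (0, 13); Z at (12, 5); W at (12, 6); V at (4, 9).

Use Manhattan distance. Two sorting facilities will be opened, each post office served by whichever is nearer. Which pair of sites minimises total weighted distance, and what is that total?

Evaluate every pair (each demand assigned to the nearer of the two):
  {Z, V}: total = 1800
  {W, V}: total = 1845
  {X, V}: total = 1890
  {Y, V}: total = 2340
  {Y, Z}: total = 2364
  {X, Z}: total = 2502
  {Z, W}: total = 2509
  {Y, W}: total = 2519
  {X, W}: total = 2717
  {X, Y}: total = 2894
Best pair: {Z, V} with total 1800.

{Z, V}, total 1800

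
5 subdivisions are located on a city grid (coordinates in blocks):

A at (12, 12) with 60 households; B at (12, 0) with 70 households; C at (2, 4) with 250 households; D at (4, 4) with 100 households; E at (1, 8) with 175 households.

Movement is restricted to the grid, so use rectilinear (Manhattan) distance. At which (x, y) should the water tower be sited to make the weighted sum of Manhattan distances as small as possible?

(2, 4)

Manhattan distance separates: Σwᵢ(|x−xᵢ|+|y−yᵢ|) = Σwᵢ|x−xᵢ| + Σwᵢ|y−yᵢ|, so x and y are optimised independently as 1-D weighted medians.
Total weight W = 655; half = 327.5.
x-coordinate, sorted with cumulative weight:
  x=1 (E, w=175) cum 175
  x=2 (C, w=250) cum 425  ← median
  x=4 (D, w=100) cum 525
  x=12 (A, w=60) cum 585
  x=12 (B, w=70) cum 655
⇒ x* = 2
y-coordinate, sorted with cumulative weight:
  y=0 (B, w=70) cum 70
  y=4 (C, w=250) cum 320
  y=4 (D, w=100) cum 420  ← median
  y=8 (E, w=175) cum 595
  y=12 (A, w=60) cum 655
⇒ y* = 4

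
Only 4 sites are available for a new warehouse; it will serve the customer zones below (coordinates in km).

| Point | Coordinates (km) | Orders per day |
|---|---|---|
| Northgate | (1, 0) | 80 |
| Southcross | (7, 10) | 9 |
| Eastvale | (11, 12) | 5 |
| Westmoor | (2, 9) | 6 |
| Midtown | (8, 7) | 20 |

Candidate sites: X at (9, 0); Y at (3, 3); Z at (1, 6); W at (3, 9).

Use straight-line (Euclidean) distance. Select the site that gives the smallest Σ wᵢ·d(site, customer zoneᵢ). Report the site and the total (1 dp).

Y, total 585.8 km

Total weighted distance at each candidate:
  X (9, 0): total = 1002.4
  Y (3, 3): total = 585.8
  Z (1, 6): total = 763.6
  W (3, 9): total = 931.1
Minimum is at Y with total 585.8 km.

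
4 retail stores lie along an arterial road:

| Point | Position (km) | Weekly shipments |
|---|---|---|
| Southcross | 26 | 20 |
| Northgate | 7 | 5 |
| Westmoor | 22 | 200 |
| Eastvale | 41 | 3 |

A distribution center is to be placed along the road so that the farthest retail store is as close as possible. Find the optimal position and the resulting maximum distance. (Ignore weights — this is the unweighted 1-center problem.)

location 24, max distance 17

The 1-center on a line is the midpoint of the two extreme points: leftmost at 7, rightmost at 41.
Optimal location = (7 + 41)/2 = 24; maximum distance = (41 − 7)/2 = 17.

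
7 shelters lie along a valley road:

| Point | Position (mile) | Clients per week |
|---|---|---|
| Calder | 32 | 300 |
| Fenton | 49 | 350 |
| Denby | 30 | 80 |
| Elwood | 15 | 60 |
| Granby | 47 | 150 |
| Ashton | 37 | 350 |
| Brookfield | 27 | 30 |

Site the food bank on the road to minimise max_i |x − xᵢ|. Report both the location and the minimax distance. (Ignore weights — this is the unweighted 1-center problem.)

The 1-center on a line is the midpoint of the two extreme points: leftmost at 15, rightmost at 49.
Optimal location = (15 + 49)/2 = 32; maximum distance = (49 − 15)/2 = 17.

location 32, max distance 17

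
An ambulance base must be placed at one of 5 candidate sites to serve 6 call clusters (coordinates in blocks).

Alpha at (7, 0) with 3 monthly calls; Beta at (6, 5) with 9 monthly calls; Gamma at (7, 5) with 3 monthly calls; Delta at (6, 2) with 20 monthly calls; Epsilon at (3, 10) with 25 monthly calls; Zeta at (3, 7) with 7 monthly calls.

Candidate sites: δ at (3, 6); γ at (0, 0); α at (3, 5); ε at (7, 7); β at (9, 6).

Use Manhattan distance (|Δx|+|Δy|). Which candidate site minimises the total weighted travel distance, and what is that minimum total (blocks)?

Total weighted distance at each candidate:
  δ (3, 6): total = 328
  γ (0, 0): total = 711
  α (3, 5): total = 325
  ε (7, 7): total = 377
  β (9, 6): total = 508
Minimum is at α with total 325 blocks.

α, total 325 blocks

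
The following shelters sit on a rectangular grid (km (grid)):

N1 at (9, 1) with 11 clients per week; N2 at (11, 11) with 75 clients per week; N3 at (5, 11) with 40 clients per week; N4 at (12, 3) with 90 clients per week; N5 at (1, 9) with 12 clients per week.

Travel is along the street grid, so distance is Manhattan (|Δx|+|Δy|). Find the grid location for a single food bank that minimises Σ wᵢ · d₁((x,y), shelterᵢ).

Manhattan distance separates: Σwᵢ(|x−xᵢ|+|y−yᵢ|) = Σwᵢ|x−xᵢ| + Σwᵢ|y−yᵢ|, so x and y are optimised independently as 1-D weighted medians.
Total weight W = 228; half = 114.
x-coordinate, sorted with cumulative weight:
  x=1 (N5, w=12) cum 12
  x=5 (N3, w=40) cum 52
  x=9 (N1, w=11) cum 63
  x=11 (N2, w=75) cum 138  ← median
  x=12 (N4, w=90) cum 228
⇒ x* = 11
y-coordinate, sorted with cumulative weight:
  y=1 (N1, w=11) cum 11
  y=3 (N4, w=90) cum 101
  y=9 (N5, w=12) cum 113
  y=11 (N2, w=75) cum 188  ← median
  y=11 (N3, w=40) cum 228
⇒ y* = 11

(11, 11)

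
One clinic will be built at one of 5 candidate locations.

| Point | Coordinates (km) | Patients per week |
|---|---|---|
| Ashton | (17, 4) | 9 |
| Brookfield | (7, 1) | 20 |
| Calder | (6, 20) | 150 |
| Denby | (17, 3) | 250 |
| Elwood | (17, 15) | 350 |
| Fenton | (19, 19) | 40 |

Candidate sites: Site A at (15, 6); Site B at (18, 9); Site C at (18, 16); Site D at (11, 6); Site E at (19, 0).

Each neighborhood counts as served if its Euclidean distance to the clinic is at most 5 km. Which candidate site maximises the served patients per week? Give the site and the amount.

Coverage radius r = 5 km; a point is covered iff (Δx)²+(Δy)² ≤ 5² = 25.
  Site A (15, 6): covers {Ashton, Denby} → 259
  Site B (18, 9): covers {none} → 0
  Site C (18, 16): covers {Elwood, Fenton} → 390
  Site D (11, 6): covers {none} → 0
  Site E (19, 0): covers {Ashton, Denby} → 259
Maximum coverage at Site C: 390 patients per week.

Site C, covering 390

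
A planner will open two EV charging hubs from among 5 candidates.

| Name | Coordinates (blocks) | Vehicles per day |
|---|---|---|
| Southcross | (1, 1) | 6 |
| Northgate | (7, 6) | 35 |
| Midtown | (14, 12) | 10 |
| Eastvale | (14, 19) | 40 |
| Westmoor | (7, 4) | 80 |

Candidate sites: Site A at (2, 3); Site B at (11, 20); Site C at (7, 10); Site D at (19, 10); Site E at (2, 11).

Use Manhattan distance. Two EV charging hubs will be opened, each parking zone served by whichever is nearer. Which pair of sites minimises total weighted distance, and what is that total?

Evaluate every pair (each demand assigned to the nearer of the two):
  {Site B, Site C}: total = 960
  {Site A, Site B}: total = 1048
  {Site C, Site D}: total = 1340
  {Site A, Site C}: total = 1368
  {Site A, Site D}: total = 1408
  {Site C, Site E}: total = 1416
  {Site B, Site E}: total = 1646
  {Site A, Site E}: total = 1708
  {Site D, Site E}: total = 2006
  {Site B, Site D}: total = 2392
Best pair: {Site B, Site C} with total 960.

{Site B, Site C}, total 960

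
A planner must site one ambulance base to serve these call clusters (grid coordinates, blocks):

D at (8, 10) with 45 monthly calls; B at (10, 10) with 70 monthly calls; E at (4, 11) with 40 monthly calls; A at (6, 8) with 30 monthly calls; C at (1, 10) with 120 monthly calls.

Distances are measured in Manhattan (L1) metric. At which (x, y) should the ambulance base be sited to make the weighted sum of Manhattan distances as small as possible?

(4, 10)

Manhattan distance separates: Σwᵢ(|x−xᵢ|+|y−yᵢ|) = Σwᵢ|x−xᵢ| + Σwᵢ|y−yᵢ|, so x and y are optimised independently as 1-D weighted medians.
Total weight W = 305; half = 152.5.
x-coordinate, sorted with cumulative weight:
  x=1 (C, w=120) cum 120
  x=4 (E, w=40) cum 160  ← median
  x=6 (A, w=30) cum 190
  x=8 (D, w=45) cum 235
  x=10 (B, w=70) cum 305
⇒ x* = 4
y-coordinate, sorted with cumulative weight:
  y=8 (A, w=30) cum 30
  y=10 (D, w=45) cum 75
  y=10 (B, w=70) cum 145
  y=10 (C, w=120) cum 265  ← median
  y=11 (E, w=40) cum 305
⇒ y* = 10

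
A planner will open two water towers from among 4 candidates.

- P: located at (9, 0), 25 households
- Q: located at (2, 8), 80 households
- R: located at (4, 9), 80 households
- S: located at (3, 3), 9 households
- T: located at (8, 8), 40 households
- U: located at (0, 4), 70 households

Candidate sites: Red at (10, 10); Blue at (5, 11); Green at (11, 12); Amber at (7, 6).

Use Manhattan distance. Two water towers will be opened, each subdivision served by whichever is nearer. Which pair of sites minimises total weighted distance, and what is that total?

Evaluate every pair (each demand assigned to the nearer of the two):
  {Blue, Amber}: total = 1733
  {Red, Amber}: total = 2053
  {Green, Amber}: total = 2053
  {Red, Blue}: total = 2085
  {Blue, Green}: total = 2240
  {Red, Green}: total = 3041
Best pair: {Blue, Amber} with total 1733.

{Blue, Amber}, total 1733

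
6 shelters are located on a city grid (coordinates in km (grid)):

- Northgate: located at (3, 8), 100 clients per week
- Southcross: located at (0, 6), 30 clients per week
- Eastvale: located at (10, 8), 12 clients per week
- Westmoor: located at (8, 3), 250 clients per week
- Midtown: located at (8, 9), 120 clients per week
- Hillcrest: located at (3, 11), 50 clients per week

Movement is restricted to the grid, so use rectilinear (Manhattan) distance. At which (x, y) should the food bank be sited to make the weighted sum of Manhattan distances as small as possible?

(8, 8)

Manhattan distance separates: Σwᵢ(|x−xᵢ|+|y−yᵢ|) = Σwᵢ|x−xᵢ| + Σwᵢ|y−yᵢ|, so x and y are optimised independently as 1-D weighted medians.
Total weight W = 562; half = 281.
x-coordinate, sorted with cumulative weight:
  x=0 (Southcross, w=30) cum 30
  x=3 (Northgate, w=100) cum 130
  x=3 (Hillcrest, w=50) cum 180
  x=8 (Westmoor, w=250) cum 430  ← median
  x=8 (Midtown, w=120) cum 550
  x=10 (Eastvale, w=12) cum 562
⇒ x* = 8
y-coordinate, sorted with cumulative weight:
  y=3 (Westmoor, w=250) cum 250
  y=6 (Southcross, w=30) cum 280
  y=8 (Northgate, w=100) cum 380  ← median
  y=8 (Eastvale, w=12) cum 392
  y=9 (Midtown, w=120) cum 512
  y=11 (Hillcrest, w=50) cum 562
⇒ y* = 8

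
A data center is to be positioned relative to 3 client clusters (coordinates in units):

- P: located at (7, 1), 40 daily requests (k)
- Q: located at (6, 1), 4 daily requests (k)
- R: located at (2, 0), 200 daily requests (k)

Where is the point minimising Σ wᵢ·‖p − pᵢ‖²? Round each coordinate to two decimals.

(2.89, 0.18)

The minimiser of Σwᵢ‖p−pᵢ‖² is the weighted centroid p* = (Σwᵢpᵢ)/(Σwᵢ).
Σwᵢ = 244.
Σwᵢxᵢ = 40·7 + 4·6 + 200·2 = 704.
Σwᵢyᵢ = 40·1 + 4·1 + 200·0 = 44.
x* = 704/244 = 2.89, y* = 44/244 = 0.18.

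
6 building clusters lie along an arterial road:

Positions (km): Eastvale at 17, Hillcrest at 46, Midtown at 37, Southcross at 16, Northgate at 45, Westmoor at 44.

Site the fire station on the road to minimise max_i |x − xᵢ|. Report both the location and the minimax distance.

location 31, max distance 15

The 1-center on a line is the midpoint of the two extreme points: leftmost at 16, rightmost at 46.
Optimal location = (16 + 46)/2 = 31; maximum distance = (46 − 16)/2 = 15.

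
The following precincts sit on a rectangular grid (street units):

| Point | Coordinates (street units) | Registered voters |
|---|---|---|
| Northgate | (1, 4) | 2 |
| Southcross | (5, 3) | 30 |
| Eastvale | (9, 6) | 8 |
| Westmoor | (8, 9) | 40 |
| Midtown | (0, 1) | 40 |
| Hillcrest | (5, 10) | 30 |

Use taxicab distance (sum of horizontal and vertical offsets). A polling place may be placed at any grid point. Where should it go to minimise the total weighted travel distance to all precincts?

Manhattan distance separates: Σwᵢ(|x−xᵢ|+|y−yᵢ|) = Σwᵢ|x−xᵢ| + Σwᵢ|y−yᵢ|, so x and y are optimised independently as 1-D weighted medians.
Total weight W = 150; half = 75.
x-coordinate, sorted with cumulative weight:
  x=0 (Midtown, w=40) cum 40
  x=1 (Northgate, w=2) cum 42
  x=5 (Southcross, w=30) cum 72
  x=5 (Hillcrest, w=30) cum 102  ← median
  x=8 (Westmoor, w=40) cum 142
  x=9 (Eastvale, w=8) cum 150
⇒ x* = 5
y-coordinate, sorted with cumulative weight:
  y=1 (Midtown, w=40) cum 40
  y=3 (Southcross, w=30) cum 70
  y=4 (Northgate, w=2) cum 72
  y=6 (Eastvale, w=8) cum 80  ← median
  y=9 (Westmoor, w=40) cum 120
  y=10 (Hillcrest, w=30) cum 150
⇒ y* = 6

(5, 6)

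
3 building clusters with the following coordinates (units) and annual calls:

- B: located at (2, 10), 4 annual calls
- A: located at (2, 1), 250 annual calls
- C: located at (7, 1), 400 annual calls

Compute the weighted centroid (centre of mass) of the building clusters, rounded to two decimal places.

The minimiser of Σwᵢ‖p−pᵢ‖² is the weighted centroid p* = (Σwᵢpᵢ)/(Σwᵢ).
Σwᵢ = 654.
Σwᵢxᵢ = 4·2 + 250·2 + 400·7 = 3308.
Σwᵢyᵢ = 4·10 + 250·1 + 400·1 = 690.
x* = 3308/654 = 5.06, y* = 690/654 = 1.06.

(5.06, 1.06)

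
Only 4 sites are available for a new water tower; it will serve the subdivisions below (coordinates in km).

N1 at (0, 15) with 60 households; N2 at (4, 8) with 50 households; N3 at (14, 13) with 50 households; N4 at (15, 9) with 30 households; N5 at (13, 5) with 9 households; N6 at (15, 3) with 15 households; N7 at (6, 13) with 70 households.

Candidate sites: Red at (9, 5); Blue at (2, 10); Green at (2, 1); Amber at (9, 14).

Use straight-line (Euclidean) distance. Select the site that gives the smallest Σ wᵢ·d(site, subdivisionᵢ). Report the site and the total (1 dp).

Total weighted distance at each candidate:
  Red (9, 5): total = 2515.7
  Blue (2, 10): total = 2154.4
  Green (2, 1): total = 3707.1
  Amber (9, 14): total = 1921.0
Minimum is at Amber with total 1921.0 km.

Amber, total 1921.0 km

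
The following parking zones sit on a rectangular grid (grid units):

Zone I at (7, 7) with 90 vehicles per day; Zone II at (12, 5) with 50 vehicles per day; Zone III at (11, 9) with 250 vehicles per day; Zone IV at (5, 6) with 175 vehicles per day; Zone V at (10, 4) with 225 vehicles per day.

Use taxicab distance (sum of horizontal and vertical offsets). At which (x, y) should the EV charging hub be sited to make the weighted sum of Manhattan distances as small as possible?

(10, 6)

Manhattan distance separates: Σwᵢ(|x−xᵢ|+|y−yᵢ|) = Σwᵢ|x−xᵢ| + Σwᵢ|y−yᵢ|, so x and y are optimised independently as 1-D weighted medians.
Total weight W = 790; half = 395.
x-coordinate, sorted with cumulative weight:
  x=5 (Zone IV, w=175) cum 175
  x=7 (Zone I, w=90) cum 265
  x=10 (Zone V, w=225) cum 490  ← median
  x=11 (Zone III, w=250) cum 740
  x=12 (Zone II, w=50) cum 790
⇒ x* = 10
y-coordinate, sorted with cumulative weight:
  y=4 (Zone V, w=225) cum 225
  y=5 (Zone II, w=50) cum 275
  y=6 (Zone IV, w=175) cum 450  ← median
  y=7 (Zone I, w=90) cum 540
  y=9 (Zone III, w=250) cum 790
⇒ y* = 6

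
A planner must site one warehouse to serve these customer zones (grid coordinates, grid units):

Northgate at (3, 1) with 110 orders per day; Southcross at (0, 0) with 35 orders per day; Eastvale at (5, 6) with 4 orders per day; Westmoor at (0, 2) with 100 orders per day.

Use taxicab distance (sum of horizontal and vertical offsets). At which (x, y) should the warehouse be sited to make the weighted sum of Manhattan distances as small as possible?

Manhattan distance separates: Σwᵢ(|x−xᵢ|+|y−yᵢ|) = Σwᵢ|x−xᵢ| + Σwᵢ|y−yᵢ|, so x and y are optimised independently as 1-D weighted medians.
Total weight W = 249; half = 124.5.
x-coordinate, sorted with cumulative weight:
  x=0 (Southcross, w=35) cum 35
  x=0 (Westmoor, w=100) cum 135  ← median
  x=3 (Northgate, w=110) cum 245
  x=5 (Eastvale, w=4) cum 249
⇒ x* = 0
y-coordinate, sorted with cumulative weight:
  y=0 (Southcross, w=35) cum 35
  y=1 (Northgate, w=110) cum 145  ← median
  y=2 (Westmoor, w=100) cum 245
  y=6 (Eastvale, w=4) cum 249
⇒ y* = 1

(0, 1)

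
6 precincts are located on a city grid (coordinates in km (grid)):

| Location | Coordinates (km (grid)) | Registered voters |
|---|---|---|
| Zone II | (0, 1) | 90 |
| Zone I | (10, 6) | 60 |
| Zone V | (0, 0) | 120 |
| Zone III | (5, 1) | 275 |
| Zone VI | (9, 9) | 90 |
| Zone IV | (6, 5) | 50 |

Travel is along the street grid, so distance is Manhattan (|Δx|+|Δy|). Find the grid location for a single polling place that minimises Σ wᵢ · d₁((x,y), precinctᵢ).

Manhattan distance separates: Σwᵢ(|x−xᵢ|+|y−yᵢ|) = Σwᵢ|x−xᵢ| + Σwᵢ|y−yᵢ|, so x and y are optimised independently as 1-D weighted medians.
Total weight W = 685; half = 342.5.
x-coordinate, sorted with cumulative weight:
  x=0 (Zone II, w=90) cum 90
  x=0 (Zone V, w=120) cum 210
  x=5 (Zone III, w=275) cum 485  ← median
  x=6 (Zone IV, w=50) cum 535
  x=9 (Zone VI, w=90) cum 625
  x=10 (Zone I, w=60) cum 685
⇒ x* = 5
y-coordinate, sorted with cumulative weight:
  y=0 (Zone V, w=120) cum 120
  y=1 (Zone II, w=90) cum 210
  y=1 (Zone III, w=275) cum 485  ← median
  y=5 (Zone IV, w=50) cum 535
  y=6 (Zone I, w=60) cum 595
  y=9 (Zone VI, w=90) cum 685
⇒ y* = 1

(5, 1)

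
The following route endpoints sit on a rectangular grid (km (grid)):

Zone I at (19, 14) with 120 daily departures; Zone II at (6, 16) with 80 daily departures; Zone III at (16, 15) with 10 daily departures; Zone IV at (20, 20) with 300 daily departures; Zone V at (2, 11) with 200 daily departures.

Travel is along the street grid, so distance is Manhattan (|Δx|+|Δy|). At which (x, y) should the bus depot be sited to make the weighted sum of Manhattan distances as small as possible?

Manhattan distance separates: Σwᵢ(|x−xᵢ|+|y−yᵢ|) = Σwᵢ|x−xᵢ| + Σwᵢ|y−yᵢ|, so x and y are optimised independently as 1-D weighted medians.
Total weight W = 710; half = 355.
x-coordinate, sorted with cumulative weight:
  x=2 (Zone V, w=200) cum 200
  x=6 (Zone II, w=80) cum 280
  x=16 (Zone III, w=10) cum 290
  x=19 (Zone I, w=120) cum 410  ← median
  x=20 (Zone IV, w=300) cum 710
⇒ x* = 19
y-coordinate, sorted with cumulative weight:
  y=11 (Zone V, w=200) cum 200
  y=14 (Zone I, w=120) cum 320
  y=15 (Zone III, w=10) cum 330
  y=16 (Zone II, w=80) cum 410  ← median
  y=20 (Zone IV, w=300) cum 710
⇒ y* = 16

(19, 16)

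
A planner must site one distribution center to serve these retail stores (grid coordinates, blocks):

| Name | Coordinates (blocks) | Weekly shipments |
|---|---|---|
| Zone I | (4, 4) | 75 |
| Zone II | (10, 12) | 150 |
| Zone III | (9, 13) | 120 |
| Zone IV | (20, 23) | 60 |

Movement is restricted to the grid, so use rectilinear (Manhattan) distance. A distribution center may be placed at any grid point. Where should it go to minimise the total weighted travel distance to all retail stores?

(10, 12)

Manhattan distance separates: Σwᵢ(|x−xᵢ|+|y−yᵢ|) = Σwᵢ|x−xᵢ| + Σwᵢ|y−yᵢ|, so x and y are optimised independently as 1-D weighted medians.
Total weight W = 405; half = 202.5.
x-coordinate, sorted with cumulative weight:
  x=4 (Zone I, w=75) cum 75
  x=9 (Zone III, w=120) cum 195
  x=10 (Zone II, w=150) cum 345  ← median
  x=20 (Zone IV, w=60) cum 405
⇒ x* = 10
y-coordinate, sorted with cumulative weight:
  y=4 (Zone I, w=75) cum 75
  y=12 (Zone II, w=150) cum 225  ← median
  y=13 (Zone III, w=120) cum 345
  y=23 (Zone IV, w=60) cum 405
⇒ y* = 12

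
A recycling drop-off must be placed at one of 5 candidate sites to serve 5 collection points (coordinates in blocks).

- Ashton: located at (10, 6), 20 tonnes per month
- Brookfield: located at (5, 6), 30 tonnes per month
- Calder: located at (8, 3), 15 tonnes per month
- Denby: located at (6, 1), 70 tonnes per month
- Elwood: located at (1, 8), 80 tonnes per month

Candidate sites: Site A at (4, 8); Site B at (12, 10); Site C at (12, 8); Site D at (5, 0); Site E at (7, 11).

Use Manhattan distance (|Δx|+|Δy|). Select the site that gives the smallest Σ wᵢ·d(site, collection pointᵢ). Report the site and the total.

Site A, total 1255 blocks

Total weighted distance at each candidate:
  Site A (4, 8): total = 1255
  Site B (12, 10): total = 2705
  Site C (12, 8): total = 2275
  Site D (5, 0): total = 1590
  Site E (7, 11): total = 1995
Minimum is at Site A with total 1255 blocks.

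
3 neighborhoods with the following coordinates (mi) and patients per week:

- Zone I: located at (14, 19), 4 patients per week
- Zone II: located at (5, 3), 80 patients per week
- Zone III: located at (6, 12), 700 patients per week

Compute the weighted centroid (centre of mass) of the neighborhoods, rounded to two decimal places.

The minimiser of Σwᵢ‖p−pᵢ‖² is the weighted centroid p* = (Σwᵢpᵢ)/(Σwᵢ).
Σwᵢ = 784.
Σwᵢxᵢ = 4·14 + 80·5 + 700·6 = 4656.
Σwᵢyᵢ = 4·19 + 80·3 + 700·12 = 8716.
x* = 4656/784 = 5.94, y* = 8716/784 = 11.12.

(5.94, 11.12)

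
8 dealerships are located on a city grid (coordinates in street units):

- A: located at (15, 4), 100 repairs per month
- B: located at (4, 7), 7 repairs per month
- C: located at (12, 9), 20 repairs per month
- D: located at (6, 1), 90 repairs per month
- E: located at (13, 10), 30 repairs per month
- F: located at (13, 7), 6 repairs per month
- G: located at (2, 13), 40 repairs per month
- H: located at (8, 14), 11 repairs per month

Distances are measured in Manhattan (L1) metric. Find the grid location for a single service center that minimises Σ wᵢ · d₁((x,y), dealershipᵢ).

(12, 4)

Manhattan distance separates: Σwᵢ(|x−xᵢ|+|y−yᵢ|) = Σwᵢ|x−xᵢ| + Σwᵢ|y−yᵢ|, so x and y are optimised independently as 1-D weighted medians.
Total weight W = 304; half = 152.
x-coordinate, sorted with cumulative weight:
  x=2 (G, w=40) cum 40
  x=4 (B, w=7) cum 47
  x=6 (D, w=90) cum 137
  x=8 (H, w=11) cum 148
  x=12 (C, w=20) cum 168  ← median
  x=13 (E, w=30) cum 198
  x=13 (F, w=6) cum 204
  x=15 (A, w=100) cum 304
⇒ x* = 12
y-coordinate, sorted with cumulative weight:
  y=1 (D, w=90) cum 90
  y=4 (A, w=100) cum 190  ← median
  y=7 (B, w=7) cum 197
  y=7 (F, w=6) cum 203
  y=9 (C, w=20) cum 223
  y=10 (E, w=30) cum 253
  y=13 (G, w=40) cum 293
  y=14 (H, w=11) cum 304
⇒ y* = 4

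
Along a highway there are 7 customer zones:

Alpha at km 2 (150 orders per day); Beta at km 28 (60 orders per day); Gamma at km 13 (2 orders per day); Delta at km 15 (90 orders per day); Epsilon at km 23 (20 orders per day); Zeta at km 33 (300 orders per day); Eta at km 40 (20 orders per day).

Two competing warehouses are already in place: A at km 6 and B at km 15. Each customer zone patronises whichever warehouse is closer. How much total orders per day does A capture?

The indifferent point is the midpoint (6+15)/2 = 10.5; customer zones left of it (closer to A at 6) go to A, those right go to B.
  Alpha at 2 (w=150) → A
  Gamma at 13 (w=2) → B
  Delta at 15 (w=90) → B
  Epsilon at 23 (w=20) → B
  Beta at 28 (w=60) → B
  Zeta at 33 (w=300) → B
  Eta at 40 (w=20) → B
A captures 150; B captures 492.

150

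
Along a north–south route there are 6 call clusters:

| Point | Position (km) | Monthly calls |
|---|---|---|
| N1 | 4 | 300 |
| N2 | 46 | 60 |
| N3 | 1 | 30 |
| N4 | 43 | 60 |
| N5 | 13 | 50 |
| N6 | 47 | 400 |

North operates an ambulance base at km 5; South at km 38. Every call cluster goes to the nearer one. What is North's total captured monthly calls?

380

The indifferent point is the midpoint (5+38)/2 = 21.5; call clusters left of it (closer to North at 5) go to North, those right go to South.
  N3 at 1 (w=30) → North
  N1 at 4 (w=300) → North
  N5 at 13 (w=50) → North
  N4 at 43 (w=60) → South
  N2 at 46 (w=60) → South
  N6 at 47 (w=400) → South
North captures 380; South captures 520.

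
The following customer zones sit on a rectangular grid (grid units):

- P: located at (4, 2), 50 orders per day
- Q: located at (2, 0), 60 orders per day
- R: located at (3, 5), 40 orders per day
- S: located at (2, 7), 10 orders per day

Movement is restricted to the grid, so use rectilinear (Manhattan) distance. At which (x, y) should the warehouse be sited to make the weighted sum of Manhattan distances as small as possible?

Manhattan distance separates: Σwᵢ(|x−xᵢ|+|y−yᵢ|) = Σwᵢ|x−xᵢ| + Σwᵢ|y−yᵢ|, so x and y are optimised independently as 1-D weighted medians.
Total weight W = 160; half = 80.
x-coordinate, sorted with cumulative weight:
  x=2 (Q, w=60) cum 60
  x=2 (S, w=10) cum 70
  x=3 (R, w=40) cum 110  ← median
  x=4 (P, w=50) cum 160
⇒ x* = 3
y-coordinate, sorted with cumulative weight:
  y=0 (Q, w=60) cum 60
  y=2 (P, w=50) cum 110  ← median
  y=5 (R, w=40) cum 150
  y=7 (S, w=10) cum 160
⇒ y* = 2

(3, 2)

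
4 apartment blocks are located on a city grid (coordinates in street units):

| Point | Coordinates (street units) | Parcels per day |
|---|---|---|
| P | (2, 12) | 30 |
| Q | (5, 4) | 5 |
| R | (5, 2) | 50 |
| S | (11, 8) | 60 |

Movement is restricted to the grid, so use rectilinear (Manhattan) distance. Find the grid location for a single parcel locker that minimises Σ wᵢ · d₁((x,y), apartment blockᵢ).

Manhattan distance separates: Σwᵢ(|x−xᵢ|+|y−yᵢ|) = Σwᵢ|x−xᵢ| + Σwᵢ|y−yᵢ|, so x and y are optimised independently as 1-D weighted medians.
Total weight W = 145; half = 72.5.
x-coordinate, sorted with cumulative weight:
  x=2 (P, w=30) cum 30
  x=5 (Q, w=5) cum 35
  x=5 (R, w=50) cum 85  ← median
  x=11 (S, w=60) cum 145
⇒ x* = 5
y-coordinate, sorted with cumulative weight:
  y=2 (R, w=50) cum 50
  y=4 (Q, w=5) cum 55
  y=8 (S, w=60) cum 115  ← median
  y=12 (P, w=30) cum 145
⇒ y* = 8

(5, 8)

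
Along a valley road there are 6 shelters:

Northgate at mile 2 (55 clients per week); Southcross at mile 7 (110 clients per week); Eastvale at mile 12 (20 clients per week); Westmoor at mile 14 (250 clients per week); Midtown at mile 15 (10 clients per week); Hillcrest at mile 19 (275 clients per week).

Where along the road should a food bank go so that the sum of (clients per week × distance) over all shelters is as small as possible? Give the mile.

For a sum of weighted absolute distances on a line, the optimum is the weighted median (not the mean). Total weight W = 720; half-weight = 360.
Sort by position and accumulate weight:
  mile 2 (Northgate, w=55) → cum 55
  mile 7 (Southcross, w=110) → cum 165
  mile 12 (Eastvale, w=20) → cum 185
  mile 14 (Westmoor, w=250) → cum 435  ≥ 360 → median here
  mile 15 (Midtown, w=10) → cum 445
  mile 19 (Hillcrest, w=275) → cum 720
Optimal location: mile 14.

x = 14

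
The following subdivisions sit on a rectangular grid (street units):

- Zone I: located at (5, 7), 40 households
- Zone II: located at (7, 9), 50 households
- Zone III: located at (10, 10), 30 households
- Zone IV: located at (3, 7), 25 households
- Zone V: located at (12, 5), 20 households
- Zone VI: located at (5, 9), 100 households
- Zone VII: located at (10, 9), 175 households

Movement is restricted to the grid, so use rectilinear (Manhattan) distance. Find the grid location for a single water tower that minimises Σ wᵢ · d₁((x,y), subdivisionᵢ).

(10, 9)

Manhattan distance separates: Σwᵢ(|x−xᵢ|+|y−yᵢ|) = Σwᵢ|x−xᵢ| + Σwᵢ|y−yᵢ|, so x and y are optimised independently as 1-D weighted medians.
Total weight W = 440; half = 220.
x-coordinate, sorted with cumulative weight:
  x=3 (Zone IV, w=25) cum 25
  x=5 (Zone I, w=40) cum 65
  x=5 (Zone VI, w=100) cum 165
  x=7 (Zone II, w=50) cum 215
  x=10 (Zone III, w=30) cum 245  ← median
  x=10 (Zone VII, w=175) cum 420
  x=12 (Zone V, w=20) cum 440
⇒ x* = 10
y-coordinate, sorted with cumulative weight:
  y=5 (Zone V, w=20) cum 20
  y=7 (Zone I, w=40) cum 60
  y=7 (Zone IV, w=25) cum 85
  y=9 (Zone II, w=50) cum 135
  y=9 (Zone VI, w=100) cum 235  ← median
  y=9 (Zone VII, w=175) cum 410
  y=10 (Zone III, w=30) cum 440
⇒ y* = 9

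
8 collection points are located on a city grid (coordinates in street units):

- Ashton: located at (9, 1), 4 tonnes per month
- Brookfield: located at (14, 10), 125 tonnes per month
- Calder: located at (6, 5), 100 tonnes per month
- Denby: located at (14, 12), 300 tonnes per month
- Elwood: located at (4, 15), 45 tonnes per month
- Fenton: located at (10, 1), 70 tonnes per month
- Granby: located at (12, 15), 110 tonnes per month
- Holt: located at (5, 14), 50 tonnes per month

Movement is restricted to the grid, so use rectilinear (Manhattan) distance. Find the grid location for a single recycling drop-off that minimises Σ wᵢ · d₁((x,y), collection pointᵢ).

(14, 12)

Manhattan distance separates: Σwᵢ(|x−xᵢ|+|y−yᵢ|) = Σwᵢ|x−xᵢ| + Σwᵢ|y−yᵢ|, so x and y are optimised independently as 1-D weighted medians.
Total weight W = 804; half = 402.
x-coordinate, sorted with cumulative weight:
  x=4 (Elwood, w=45) cum 45
  x=5 (Holt, w=50) cum 95
  x=6 (Calder, w=100) cum 195
  x=9 (Ashton, w=4) cum 199
  x=10 (Fenton, w=70) cum 269
  x=12 (Granby, w=110) cum 379
  x=14 (Brookfield, w=125) cum 504  ← median
  x=14 (Denby, w=300) cum 804
⇒ x* = 14
y-coordinate, sorted with cumulative weight:
  y=1 (Ashton, w=4) cum 4
  y=1 (Fenton, w=70) cum 74
  y=5 (Calder, w=100) cum 174
  y=10 (Brookfield, w=125) cum 299
  y=12 (Denby, w=300) cum 599  ← median
  y=14 (Holt, w=50) cum 649
  y=15 (Elwood, w=45) cum 694
  y=15 (Granby, w=110) cum 804
⇒ y* = 12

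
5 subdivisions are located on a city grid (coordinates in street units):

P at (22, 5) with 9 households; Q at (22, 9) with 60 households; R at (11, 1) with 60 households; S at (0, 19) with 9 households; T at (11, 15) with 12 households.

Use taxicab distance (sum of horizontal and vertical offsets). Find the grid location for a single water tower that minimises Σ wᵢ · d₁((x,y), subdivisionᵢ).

Manhattan distance separates: Σwᵢ(|x−xᵢ|+|y−yᵢ|) = Σwᵢ|x−xᵢ| + Σwᵢ|y−yᵢ|, so x and y are optimised independently as 1-D weighted medians.
Total weight W = 150; half = 75.
x-coordinate, sorted with cumulative weight:
  x=0 (S, w=9) cum 9
  x=11 (R, w=60) cum 69
  x=11 (T, w=12) cum 81  ← median
  x=22 (P, w=9) cum 90
  x=22 (Q, w=60) cum 150
⇒ x* = 11
y-coordinate, sorted with cumulative weight:
  y=1 (R, w=60) cum 60
  y=5 (P, w=9) cum 69
  y=9 (Q, w=60) cum 129  ← median
  y=15 (T, w=12) cum 141
  y=19 (S, w=9) cum 150
⇒ y* = 9

(11, 9)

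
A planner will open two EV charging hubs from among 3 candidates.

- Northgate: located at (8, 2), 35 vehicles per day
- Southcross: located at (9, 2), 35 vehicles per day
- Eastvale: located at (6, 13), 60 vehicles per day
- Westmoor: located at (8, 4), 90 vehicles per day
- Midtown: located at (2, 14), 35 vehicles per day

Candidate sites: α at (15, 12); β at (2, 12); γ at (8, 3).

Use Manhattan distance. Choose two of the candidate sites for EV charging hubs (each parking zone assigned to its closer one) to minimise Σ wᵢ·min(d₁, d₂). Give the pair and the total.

Evaluate every pair (each demand assigned to the nearer of the two):
  {β, γ}: total = 565
  {α, γ}: total = 1320
  {α, β}: total = 2750
Best pair: {β, γ} with total 565.

{β, γ}, total 565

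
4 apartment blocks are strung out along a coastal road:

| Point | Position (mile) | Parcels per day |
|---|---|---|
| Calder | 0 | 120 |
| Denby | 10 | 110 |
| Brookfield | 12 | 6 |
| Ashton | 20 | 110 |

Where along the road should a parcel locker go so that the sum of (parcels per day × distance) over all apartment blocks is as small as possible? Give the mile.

For a sum of weighted absolute distances on a line, the optimum is the weighted median (not the mean). Total weight W = 346; half-weight = 173.
Sort by position and accumulate weight:
  mile 0 (Calder, w=120) → cum 120
  mile 10 (Denby, w=110) → cum 230  ≥ 173 → median here
  mile 12 (Brookfield, w=6) → cum 236
  mile 20 (Ashton, w=110) → cum 346
Optimal location: mile 10.

x = 10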